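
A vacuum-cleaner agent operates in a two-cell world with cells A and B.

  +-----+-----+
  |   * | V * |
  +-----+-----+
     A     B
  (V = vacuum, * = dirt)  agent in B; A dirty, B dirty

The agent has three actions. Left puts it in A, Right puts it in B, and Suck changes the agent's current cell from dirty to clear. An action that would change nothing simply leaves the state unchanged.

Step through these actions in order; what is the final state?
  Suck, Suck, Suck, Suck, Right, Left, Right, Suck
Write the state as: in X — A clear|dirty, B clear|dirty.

in B — A dirty, B clear

Suck (#1): in B — A dirty, B clear
Suck (#2): in B — A dirty, B clear
Suck (#3): in B — A dirty, B clear
Suck (#4): in B — A dirty, B clear
Right (#5): in B — A dirty, B clear
Left (#6): in A — A dirty, B clear
Right (#7): in B — A dirty, B clear
Suck (#8): in B — A dirty, B clear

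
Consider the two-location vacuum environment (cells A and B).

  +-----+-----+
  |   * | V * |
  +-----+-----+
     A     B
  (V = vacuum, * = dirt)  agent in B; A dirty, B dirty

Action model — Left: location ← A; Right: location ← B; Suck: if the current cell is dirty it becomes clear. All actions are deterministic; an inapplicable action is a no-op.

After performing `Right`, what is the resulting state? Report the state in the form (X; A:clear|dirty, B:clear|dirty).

start: (B; A:dirty, B:dirty)
1. Right → (B; A:dirty, B:dirty)

(B; A:dirty, B:dirty)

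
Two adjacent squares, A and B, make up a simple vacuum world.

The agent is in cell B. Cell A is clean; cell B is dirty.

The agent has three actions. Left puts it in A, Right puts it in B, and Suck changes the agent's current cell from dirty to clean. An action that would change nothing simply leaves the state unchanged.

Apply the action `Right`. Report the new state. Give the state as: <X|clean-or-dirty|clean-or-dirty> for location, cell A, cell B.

start: <B|clean|dirty>
step 1/1 (Right): <B|clean|dirty>

<B|clean|dirty>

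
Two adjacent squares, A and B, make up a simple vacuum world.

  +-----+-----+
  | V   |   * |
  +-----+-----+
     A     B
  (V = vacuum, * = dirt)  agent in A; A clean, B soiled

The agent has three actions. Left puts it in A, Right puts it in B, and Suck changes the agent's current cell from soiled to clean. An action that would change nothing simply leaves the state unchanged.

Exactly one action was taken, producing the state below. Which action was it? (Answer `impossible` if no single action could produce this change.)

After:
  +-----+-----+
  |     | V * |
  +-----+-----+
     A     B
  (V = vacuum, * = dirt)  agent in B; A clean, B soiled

try  Left: in A — A clean, B soiled
try Right: in B — A clean, B soiled  ← match
try  Suck: in A — A clean, B soiled

Right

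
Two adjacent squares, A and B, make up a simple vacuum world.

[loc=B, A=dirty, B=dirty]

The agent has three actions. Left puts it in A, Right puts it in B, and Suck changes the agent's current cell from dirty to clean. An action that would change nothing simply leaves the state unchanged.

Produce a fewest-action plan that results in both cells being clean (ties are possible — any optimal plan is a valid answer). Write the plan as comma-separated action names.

t=1 Suck ⇒ in B — A dirty, B clean
t=2 Left ⇒ in A — A dirty, B clean
t=3 Suck ⇒ in A — A clean, B clean
min 3: Suck B + move + Suck A

Suck, Left, Suck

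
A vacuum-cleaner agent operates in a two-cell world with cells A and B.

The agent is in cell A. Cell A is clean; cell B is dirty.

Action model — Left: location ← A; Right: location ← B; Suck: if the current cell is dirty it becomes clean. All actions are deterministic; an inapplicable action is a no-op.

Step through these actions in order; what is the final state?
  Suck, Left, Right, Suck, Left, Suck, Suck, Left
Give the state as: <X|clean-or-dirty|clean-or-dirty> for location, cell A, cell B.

<A|clean|clean>

step 1/8 (Suck): <A|clean|dirty>
step 2/8 (Left): <A|clean|dirty>
step 3/8 (Right): <B|clean|dirty>
step 4/8 (Suck): <B|clean|clean>
step 5/8 (Left): <A|clean|clean>
step 6/8 (Suck): <A|clean|clean>
step 7/8 (Suck): <A|clean|clean>
step 8/8 (Left): <A|clean|clean>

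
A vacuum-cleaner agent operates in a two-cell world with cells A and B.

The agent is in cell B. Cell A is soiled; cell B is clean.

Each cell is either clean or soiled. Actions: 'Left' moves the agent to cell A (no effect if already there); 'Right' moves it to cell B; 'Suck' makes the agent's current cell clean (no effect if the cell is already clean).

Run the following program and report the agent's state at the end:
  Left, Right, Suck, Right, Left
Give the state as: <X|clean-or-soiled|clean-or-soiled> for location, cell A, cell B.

<A|soiled|clean>

1) do Left; now <A|soiled|clean>
2) do Right; now <B|soiled|clean>
3) do Suck; now <B|soiled|clean>
4) do Right; now <B|soiled|clean>
5) do Left; now <A|soiled|clean>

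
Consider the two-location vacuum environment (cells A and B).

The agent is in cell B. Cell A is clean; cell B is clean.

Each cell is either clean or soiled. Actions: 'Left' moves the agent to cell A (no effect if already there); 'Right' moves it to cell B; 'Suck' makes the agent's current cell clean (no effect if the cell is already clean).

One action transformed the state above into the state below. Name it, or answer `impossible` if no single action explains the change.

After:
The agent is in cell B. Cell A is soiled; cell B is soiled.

impossible

try  Left: in A — A clean, B clean
try Right: in B — A clean, B clean
try  Suck: in B — A clean, B clean
no single action produces the after-state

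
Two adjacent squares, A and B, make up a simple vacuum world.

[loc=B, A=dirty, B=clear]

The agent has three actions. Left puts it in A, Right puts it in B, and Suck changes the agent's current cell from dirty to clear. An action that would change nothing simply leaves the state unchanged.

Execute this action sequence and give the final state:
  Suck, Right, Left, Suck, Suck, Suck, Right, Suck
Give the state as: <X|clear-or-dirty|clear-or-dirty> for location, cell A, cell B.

<B|clear|clear>

step 1/8 (Suck): <B|dirty|clear>
step 2/8 (Right): <B|dirty|clear>
step 3/8 (Left): <A|dirty|clear>
step 4/8 (Suck): <A|clear|clear>
step 5/8 (Suck): <A|clear|clear>
step 6/8 (Suck): <A|clear|clear>
step 7/8 (Right): <B|clear|clear>
step 8/8 (Suck): <B|clear|clear>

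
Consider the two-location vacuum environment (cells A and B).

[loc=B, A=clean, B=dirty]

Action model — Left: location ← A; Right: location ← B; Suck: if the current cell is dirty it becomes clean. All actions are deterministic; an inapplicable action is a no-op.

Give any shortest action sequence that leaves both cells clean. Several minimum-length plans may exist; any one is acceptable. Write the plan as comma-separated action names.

Suck

step 1/1 (Suck): in B — A clean, B clean
min 1: B is dirty, one Suck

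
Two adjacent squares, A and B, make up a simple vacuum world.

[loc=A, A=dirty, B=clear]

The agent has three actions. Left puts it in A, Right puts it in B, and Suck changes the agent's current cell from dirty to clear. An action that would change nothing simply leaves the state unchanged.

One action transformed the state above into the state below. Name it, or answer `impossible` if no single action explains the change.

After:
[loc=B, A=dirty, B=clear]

try  Left: (A; A:dirty, B:clear)
try Right: (B; A:dirty, B:clear)  ← match
try  Suck: (A; A:clear, B:clear)

Right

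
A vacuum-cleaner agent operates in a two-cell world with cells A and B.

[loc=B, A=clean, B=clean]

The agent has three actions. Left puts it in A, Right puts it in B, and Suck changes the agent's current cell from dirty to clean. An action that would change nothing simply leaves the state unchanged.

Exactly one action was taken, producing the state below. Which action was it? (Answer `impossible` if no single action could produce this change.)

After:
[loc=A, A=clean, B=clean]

Left

try  Left: in A — A clean, B clean  ← match
try Right: in B — A clean, B clean
try  Suck: in B — A clean, B clean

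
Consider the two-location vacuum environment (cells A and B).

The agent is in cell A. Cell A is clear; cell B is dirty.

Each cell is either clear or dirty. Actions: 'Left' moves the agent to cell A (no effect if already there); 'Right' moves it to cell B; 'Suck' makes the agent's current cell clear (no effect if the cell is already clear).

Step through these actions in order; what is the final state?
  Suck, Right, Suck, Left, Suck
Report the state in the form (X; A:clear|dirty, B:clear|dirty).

1. Suck → (A; A:clear, B:dirty)
2. Right → (B; A:clear, B:dirty)
3. Suck → (B; A:clear, B:clear)
4. Left → (A; A:clear, B:clear)
5. Suck → (A; A:clear, B:clear)

(A; A:clear, B:clear)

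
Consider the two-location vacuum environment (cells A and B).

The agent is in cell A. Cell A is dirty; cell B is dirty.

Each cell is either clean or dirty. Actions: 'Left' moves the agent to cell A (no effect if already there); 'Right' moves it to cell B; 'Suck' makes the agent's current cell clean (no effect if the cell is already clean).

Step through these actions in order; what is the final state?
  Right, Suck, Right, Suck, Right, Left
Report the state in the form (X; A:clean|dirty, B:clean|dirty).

1. Right → (B; A:dirty, B:dirty)
2. Suck → (B; A:dirty, B:clean)
3. Right → (B; A:dirty, B:clean)
4. Suck → (B; A:dirty, B:clean)
5. Right → (B; A:dirty, B:clean)
6. Left → (A; A:dirty, B:clean)

(A; A:dirty, B:clean)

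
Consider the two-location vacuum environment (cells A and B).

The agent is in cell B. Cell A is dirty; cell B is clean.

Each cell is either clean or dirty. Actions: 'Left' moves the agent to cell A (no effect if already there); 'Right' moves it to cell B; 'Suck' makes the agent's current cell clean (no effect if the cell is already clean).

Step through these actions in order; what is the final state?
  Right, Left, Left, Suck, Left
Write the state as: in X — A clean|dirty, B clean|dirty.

in A — A clean, B clean

step 1/5 (Right): in B — A dirty, B clean
step 2/5 (Left): in A — A dirty, B clean
step 3/5 (Left): in A — A dirty, B clean
step 4/5 (Suck): in A — A clean, B clean
step 5/5 (Left): in A — A clean, B clean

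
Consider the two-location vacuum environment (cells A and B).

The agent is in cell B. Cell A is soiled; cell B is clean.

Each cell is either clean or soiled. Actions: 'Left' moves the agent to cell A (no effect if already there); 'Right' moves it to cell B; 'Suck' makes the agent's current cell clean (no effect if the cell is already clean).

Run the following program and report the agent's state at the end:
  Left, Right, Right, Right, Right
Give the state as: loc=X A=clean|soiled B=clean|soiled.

loc=B A=soiled B=clean

[1] after Left: loc=A A=soiled B=clean
[2] after Right: loc=B A=soiled B=clean
[3] after Right: loc=B A=soiled B=clean
[4] after Right: loc=B A=soiled B=clean
[5] after Right: loc=B A=soiled B=clean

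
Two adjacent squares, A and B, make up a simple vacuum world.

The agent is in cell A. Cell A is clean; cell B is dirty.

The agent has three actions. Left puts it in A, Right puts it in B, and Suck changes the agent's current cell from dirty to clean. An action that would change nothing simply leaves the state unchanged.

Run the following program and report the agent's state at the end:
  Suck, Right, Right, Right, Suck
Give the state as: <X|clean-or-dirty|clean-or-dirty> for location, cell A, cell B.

<B|clean|clean>

1) do Suck; now <A|clean|dirty>
2) do Right; now <B|clean|dirty>
3) do Right; now <B|clean|dirty>
4) do Right; now <B|clean|dirty>
5) do Suck; now <B|clean|clean>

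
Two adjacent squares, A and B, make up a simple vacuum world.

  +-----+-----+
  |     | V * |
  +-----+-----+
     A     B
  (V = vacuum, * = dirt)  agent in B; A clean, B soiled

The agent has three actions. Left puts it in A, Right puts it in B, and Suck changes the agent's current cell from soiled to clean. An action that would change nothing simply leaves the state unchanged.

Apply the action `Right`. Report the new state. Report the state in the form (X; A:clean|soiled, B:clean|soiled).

(B; A:clean, B:soiled)

start: (B; A:clean, B:soiled)
t=1 Right ⇒ (B; A:clean, B:soiled)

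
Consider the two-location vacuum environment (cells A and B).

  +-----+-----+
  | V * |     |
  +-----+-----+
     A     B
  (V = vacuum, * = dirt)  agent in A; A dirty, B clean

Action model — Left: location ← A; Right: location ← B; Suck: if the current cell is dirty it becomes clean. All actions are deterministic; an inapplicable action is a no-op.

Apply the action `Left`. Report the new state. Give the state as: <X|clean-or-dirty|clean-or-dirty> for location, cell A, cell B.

start: <A|dirty|clean>
step 1/1 (Left): <A|dirty|clean>

<A|dirty|clean>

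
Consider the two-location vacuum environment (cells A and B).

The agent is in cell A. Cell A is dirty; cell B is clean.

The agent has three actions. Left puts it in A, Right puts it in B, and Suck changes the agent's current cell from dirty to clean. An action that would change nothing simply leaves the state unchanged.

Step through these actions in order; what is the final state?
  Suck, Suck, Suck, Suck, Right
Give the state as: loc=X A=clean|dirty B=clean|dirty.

Suck (#1): loc=A A=clean B=clean
Suck (#2): loc=A A=clean B=clean
Suck (#3): loc=A A=clean B=clean
Suck (#4): loc=A A=clean B=clean
Right (#5): loc=B A=clean B=clean

loc=B A=clean B=clean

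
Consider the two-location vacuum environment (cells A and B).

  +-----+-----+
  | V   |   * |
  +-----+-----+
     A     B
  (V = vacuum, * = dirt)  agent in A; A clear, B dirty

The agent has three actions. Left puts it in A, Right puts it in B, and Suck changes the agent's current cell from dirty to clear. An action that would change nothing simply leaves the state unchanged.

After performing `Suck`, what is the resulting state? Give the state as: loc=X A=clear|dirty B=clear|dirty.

start: loc=A A=clear B=dirty
step 1/1 (Suck): loc=A A=clear B=dirty

loc=A A=clear B=dirty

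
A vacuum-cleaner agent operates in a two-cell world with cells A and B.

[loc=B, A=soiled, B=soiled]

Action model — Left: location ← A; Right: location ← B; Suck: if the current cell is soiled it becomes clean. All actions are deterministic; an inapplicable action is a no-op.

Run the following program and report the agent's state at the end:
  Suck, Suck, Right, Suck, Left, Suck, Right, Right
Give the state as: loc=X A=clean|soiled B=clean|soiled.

loc=B A=clean B=clean

1. Suck → loc=B A=soiled B=clean
2. Suck → loc=B A=soiled B=clean
3. Right → loc=B A=soiled B=clean
4. Suck → loc=B A=soiled B=clean
5. Left → loc=A A=soiled B=clean
6. Suck → loc=A A=clean B=clean
7. Right → loc=B A=clean B=clean
8. Right → loc=B A=clean B=clean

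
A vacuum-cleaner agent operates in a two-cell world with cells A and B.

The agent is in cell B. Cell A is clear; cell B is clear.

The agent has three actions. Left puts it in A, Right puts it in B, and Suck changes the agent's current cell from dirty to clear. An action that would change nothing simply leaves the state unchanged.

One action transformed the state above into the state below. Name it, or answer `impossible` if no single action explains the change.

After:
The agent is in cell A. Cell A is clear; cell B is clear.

try  Left: (A; A:clear, B:clear)  ← match
try Right: (B; A:clear, B:clear)
try  Suck: (B; A:clear, B:clear)

Left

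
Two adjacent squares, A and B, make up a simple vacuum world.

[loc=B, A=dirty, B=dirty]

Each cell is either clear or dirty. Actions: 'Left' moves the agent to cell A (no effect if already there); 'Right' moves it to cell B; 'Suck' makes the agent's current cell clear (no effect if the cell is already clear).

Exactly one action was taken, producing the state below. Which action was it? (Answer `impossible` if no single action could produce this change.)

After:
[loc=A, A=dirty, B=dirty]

try  Left: in A — A dirty, B dirty  ← match
try Right: in B — A dirty, B dirty
try  Suck: in B — A dirty, B clear

Left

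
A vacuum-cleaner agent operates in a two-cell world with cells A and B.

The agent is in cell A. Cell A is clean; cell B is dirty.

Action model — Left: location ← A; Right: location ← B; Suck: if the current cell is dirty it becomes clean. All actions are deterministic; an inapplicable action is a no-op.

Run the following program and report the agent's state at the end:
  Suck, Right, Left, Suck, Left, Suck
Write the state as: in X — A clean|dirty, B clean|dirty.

in A — A clean, B dirty

[1] after Suck: in A — A clean, B dirty
[2] after Right: in B — A clean, B dirty
[3] after Left: in A — A clean, B dirty
[4] after Suck: in A — A clean, B dirty
[5] after Left: in A — A clean, B dirty
[6] after Suck: in A — A clean, B dirty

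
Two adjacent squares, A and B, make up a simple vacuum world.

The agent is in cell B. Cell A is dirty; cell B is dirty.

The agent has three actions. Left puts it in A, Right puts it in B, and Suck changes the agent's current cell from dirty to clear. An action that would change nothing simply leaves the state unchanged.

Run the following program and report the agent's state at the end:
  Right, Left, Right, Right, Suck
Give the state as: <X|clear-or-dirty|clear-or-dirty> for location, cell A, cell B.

t=1 Right ⇒ <B|dirty|dirty>
t=2 Left ⇒ <A|dirty|dirty>
t=3 Right ⇒ <B|dirty|dirty>
t=4 Right ⇒ <B|dirty|dirty>
t=5 Suck ⇒ <B|dirty|clear>

<B|dirty|clear>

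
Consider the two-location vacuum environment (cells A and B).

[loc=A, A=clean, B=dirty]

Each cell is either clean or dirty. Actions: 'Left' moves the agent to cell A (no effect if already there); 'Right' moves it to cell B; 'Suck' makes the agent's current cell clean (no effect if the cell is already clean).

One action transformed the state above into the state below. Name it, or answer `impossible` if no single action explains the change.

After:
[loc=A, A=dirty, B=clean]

try  Left: (A; A:clean, B:dirty)
try Right: (B; A:clean, B:dirty)
try  Suck: (A; A:clean, B:dirty)
no single action produces the after-state

impossible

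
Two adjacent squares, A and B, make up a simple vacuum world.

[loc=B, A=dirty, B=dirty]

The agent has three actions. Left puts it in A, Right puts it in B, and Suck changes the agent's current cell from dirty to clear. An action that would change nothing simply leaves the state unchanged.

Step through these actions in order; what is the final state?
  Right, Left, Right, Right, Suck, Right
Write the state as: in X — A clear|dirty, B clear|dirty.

t=1 Right ⇒ in B — A dirty, B dirty
t=2 Left ⇒ in A — A dirty, B dirty
t=3 Right ⇒ in B — A dirty, B dirty
t=4 Right ⇒ in B — A dirty, B dirty
t=5 Suck ⇒ in B — A dirty, B clear
t=6 Right ⇒ in B — A dirty, B clear

in B — A dirty, B clear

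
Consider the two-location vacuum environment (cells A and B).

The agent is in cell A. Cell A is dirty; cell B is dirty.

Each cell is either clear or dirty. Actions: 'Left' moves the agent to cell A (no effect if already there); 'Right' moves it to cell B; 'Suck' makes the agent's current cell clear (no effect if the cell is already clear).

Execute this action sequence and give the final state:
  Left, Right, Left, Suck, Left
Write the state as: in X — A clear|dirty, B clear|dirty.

in A — A clear, B dirty

step 1/5 (Left): in A — A dirty, B dirty
step 2/5 (Right): in B — A dirty, B dirty
step 3/5 (Left): in A — A dirty, B dirty
step 4/5 (Suck): in A — A clear, B dirty
step 5/5 (Left): in A — A clear, B dirty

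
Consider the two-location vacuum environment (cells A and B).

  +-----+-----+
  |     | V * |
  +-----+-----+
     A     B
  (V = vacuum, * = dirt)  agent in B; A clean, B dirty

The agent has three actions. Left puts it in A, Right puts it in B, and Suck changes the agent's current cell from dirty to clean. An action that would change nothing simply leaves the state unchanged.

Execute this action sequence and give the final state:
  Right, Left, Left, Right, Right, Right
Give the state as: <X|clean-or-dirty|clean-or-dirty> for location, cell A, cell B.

1. Right → <B|clean|dirty>
2. Left → <A|clean|dirty>
3. Left → <A|clean|dirty>
4. Right → <B|clean|dirty>
5. Right → <B|clean|dirty>
6. Right → <B|clean|dirty>

<B|clean|dirty>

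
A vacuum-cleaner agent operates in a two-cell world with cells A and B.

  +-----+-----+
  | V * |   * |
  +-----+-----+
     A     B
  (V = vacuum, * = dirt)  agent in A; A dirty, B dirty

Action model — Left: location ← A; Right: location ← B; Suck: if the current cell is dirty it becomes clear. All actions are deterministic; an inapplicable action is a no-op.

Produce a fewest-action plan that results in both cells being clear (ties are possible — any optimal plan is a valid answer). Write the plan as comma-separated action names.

Suck, Right, Suck

[1] after Suck: loc=A A=clear B=dirty
[2] after Right: loc=B A=clear B=dirty
[3] after Suck: loc=B A=clear B=clear
min 3: Suck A + move + Suck B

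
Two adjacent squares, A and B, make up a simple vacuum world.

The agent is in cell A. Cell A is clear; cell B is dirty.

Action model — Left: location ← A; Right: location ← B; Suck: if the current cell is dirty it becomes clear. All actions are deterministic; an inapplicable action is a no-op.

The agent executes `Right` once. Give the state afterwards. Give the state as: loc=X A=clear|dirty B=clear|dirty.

start: loc=A A=clear B=dirty
t=1 Right ⇒ loc=B A=clear B=dirty

loc=B A=clear B=dirty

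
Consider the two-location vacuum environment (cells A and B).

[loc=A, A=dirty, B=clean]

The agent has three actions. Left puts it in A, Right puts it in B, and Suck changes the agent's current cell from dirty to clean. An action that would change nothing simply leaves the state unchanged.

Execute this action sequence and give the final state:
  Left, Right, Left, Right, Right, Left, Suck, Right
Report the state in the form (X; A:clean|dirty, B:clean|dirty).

(B; A:clean, B:clean)

Left (#1): (A; A:dirty, B:clean)
Right (#2): (B; A:dirty, B:clean)
Left (#3): (A; A:dirty, B:clean)
Right (#4): (B; A:dirty, B:clean)
Right (#5): (B; A:dirty, B:clean)
Left (#6): (A; A:dirty, B:clean)
Suck (#7): (A; A:clean, B:clean)
Right (#8): (B; A:clean, B:clean)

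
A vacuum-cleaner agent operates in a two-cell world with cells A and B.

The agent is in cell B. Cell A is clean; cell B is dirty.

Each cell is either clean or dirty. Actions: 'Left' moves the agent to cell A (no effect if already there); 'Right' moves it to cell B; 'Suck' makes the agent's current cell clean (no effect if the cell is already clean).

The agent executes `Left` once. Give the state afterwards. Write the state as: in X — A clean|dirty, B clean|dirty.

in A — A clean, B dirty

start: in B — A clean, B dirty
Left (#1): in A — A clean, B dirty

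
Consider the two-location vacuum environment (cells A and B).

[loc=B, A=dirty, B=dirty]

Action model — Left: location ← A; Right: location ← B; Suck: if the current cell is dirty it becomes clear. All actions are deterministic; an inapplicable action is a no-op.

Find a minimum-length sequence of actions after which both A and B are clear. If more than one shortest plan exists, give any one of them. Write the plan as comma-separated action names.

step 1/3 (Suck): in B — A dirty, B clear
step 2/3 (Left): in A — A dirty, B clear
step 3/3 (Suck): in A — A clear, B clear
min 3: Suck B + move + Suck A

Suck, Left, Suck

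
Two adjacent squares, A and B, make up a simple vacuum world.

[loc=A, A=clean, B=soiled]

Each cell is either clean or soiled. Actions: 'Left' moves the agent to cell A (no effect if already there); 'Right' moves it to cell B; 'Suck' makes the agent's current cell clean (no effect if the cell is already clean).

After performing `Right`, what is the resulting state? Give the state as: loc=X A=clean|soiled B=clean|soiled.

loc=B A=clean B=soiled

start: loc=A A=clean B=soiled
t=1 Right ⇒ loc=B A=clean B=soiled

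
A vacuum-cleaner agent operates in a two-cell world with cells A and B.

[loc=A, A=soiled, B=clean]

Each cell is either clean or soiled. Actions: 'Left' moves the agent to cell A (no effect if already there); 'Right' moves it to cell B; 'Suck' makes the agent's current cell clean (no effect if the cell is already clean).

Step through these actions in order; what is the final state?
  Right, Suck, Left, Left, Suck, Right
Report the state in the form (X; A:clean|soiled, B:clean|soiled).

(B; A:clean, B:clean)

1) do Right; now (B; A:soiled, B:clean)
2) do Suck; now (B; A:soiled, B:clean)
3) do Left; now (A; A:soiled, B:clean)
4) do Left; now (A; A:soiled, B:clean)
5) do Suck; now (A; A:clean, B:clean)
6) do Right; now (B; A:clean, B:clean)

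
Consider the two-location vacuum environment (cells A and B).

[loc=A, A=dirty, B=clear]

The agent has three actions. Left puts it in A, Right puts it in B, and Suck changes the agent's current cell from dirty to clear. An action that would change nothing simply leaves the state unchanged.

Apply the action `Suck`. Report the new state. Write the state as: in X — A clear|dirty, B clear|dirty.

in A — A clear, B clear

start: in A — A dirty, B clear
1. Suck → in A — A clear, B clear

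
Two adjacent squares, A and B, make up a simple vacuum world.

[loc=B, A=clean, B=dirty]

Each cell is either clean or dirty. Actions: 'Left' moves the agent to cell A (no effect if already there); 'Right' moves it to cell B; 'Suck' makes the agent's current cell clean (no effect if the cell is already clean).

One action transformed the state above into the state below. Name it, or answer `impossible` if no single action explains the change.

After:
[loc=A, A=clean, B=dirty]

Left

try  Left: loc=A A=clean B=dirty  ← match
try Right: loc=B A=clean B=dirty
try  Suck: loc=B A=clean B=clean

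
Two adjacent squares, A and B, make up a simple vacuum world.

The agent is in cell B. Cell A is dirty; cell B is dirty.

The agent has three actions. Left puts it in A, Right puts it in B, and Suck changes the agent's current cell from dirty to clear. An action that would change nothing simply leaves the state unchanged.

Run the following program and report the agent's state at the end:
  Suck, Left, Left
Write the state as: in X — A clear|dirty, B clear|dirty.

in A — A dirty, B clear

t=1 Suck ⇒ in B — A dirty, B clear
t=2 Left ⇒ in A — A dirty, B clear
t=3 Left ⇒ in A — A dirty, B clear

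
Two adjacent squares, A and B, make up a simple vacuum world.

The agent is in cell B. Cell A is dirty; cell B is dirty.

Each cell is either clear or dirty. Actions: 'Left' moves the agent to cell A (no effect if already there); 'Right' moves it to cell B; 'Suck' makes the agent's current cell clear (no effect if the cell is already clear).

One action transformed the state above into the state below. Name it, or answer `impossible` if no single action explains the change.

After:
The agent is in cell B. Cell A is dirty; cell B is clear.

Suck

try  Left: (A; A:dirty, B:dirty)
try Right: (B; A:dirty, B:dirty)
try  Suck: (B; A:dirty, B:clear)  ← match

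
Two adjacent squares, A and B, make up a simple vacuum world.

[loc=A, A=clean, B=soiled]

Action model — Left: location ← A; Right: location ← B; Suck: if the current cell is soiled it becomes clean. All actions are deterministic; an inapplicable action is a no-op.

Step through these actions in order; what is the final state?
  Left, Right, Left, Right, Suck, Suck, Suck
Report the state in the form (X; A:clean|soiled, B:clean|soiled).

(B; A:clean, B:clean)

[1] after Left: (A; A:clean, B:soiled)
[2] after Right: (B; A:clean, B:soiled)
[3] after Left: (A; A:clean, B:soiled)
[4] after Right: (B; A:clean, B:soiled)
[5] after Suck: (B; A:clean, B:clean)
[6] after Suck: (B; A:clean, B:clean)
[7] after Suck: (B; A:clean, B:clean)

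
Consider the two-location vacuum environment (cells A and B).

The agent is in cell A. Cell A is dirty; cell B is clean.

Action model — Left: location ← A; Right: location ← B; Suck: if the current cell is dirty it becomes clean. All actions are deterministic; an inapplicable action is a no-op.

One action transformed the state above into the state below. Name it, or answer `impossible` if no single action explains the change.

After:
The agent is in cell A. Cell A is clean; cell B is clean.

try  Left: (A; A:dirty, B:clean)
try Right: (B; A:dirty, B:clean)
try  Suck: (A; A:clean, B:clean)  ← match

Suck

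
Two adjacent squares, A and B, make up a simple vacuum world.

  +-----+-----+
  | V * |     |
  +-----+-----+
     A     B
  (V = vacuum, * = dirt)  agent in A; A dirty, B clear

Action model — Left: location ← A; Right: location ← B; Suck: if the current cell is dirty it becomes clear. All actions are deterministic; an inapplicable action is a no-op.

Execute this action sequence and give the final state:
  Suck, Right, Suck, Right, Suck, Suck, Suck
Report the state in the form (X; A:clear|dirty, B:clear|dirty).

1) do Suck; now (A; A:clear, B:clear)
2) do Right; now (B; A:clear, B:clear)
3) do Suck; now (B; A:clear, B:clear)
4) do Right; now (B; A:clear, B:clear)
5) do Suck; now (B; A:clear, B:clear)
6) do Suck; now (B; A:clear, B:clear)
7) do Suck; now (B; A:clear, B:clear)

(B; A:clear, B:clear)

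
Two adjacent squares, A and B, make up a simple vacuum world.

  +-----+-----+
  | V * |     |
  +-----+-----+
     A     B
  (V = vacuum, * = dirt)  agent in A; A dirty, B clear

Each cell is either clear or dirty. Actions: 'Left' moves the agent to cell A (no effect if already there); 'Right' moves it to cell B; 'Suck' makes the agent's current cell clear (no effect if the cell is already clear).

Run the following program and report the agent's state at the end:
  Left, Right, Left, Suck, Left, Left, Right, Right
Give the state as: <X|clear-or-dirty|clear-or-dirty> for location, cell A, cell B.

1) do Left; now <A|dirty|clear>
2) do Right; now <B|dirty|clear>
3) do Left; now <A|dirty|clear>
4) do Suck; now <A|clear|clear>
5) do Left; now <A|clear|clear>
6) do Left; now <A|clear|clear>
7) do Right; now <B|clear|clear>
8) do Right; now <B|clear|clear>

<B|clear|clear>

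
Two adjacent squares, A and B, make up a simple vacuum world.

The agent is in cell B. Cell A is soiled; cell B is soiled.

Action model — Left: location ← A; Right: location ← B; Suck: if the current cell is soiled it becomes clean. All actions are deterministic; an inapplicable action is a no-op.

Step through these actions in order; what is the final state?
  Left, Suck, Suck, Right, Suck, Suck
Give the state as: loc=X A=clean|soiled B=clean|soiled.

1. Left → loc=A A=soiled B=soiled
2. Suck → loc=A A=clean B=soiled
3. Suck → loc=A A=clean B=soiled
4. Right → loc=B A=clean B=soiled
5. Suck → loc=B A=clean B=clean
6. Suck → loc=B A=clean B=clean

loc=B A=clean B=clean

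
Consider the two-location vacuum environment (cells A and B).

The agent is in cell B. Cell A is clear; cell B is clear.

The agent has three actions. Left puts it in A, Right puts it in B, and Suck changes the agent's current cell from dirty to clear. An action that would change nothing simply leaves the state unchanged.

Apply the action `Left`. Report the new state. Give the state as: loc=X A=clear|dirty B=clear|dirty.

start: loc=B A=clear B=clear
t=1 Left ⇒ loc=A A=clear B=clear

loc=A A=clear B=clear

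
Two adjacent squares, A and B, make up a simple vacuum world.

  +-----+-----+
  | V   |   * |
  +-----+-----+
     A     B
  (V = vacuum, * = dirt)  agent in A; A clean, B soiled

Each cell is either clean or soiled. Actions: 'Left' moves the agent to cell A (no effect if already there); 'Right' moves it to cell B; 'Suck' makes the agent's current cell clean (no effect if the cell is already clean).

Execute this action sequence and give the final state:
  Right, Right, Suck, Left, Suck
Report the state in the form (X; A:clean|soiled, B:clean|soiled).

1) do Right; now (B; A:clean, B:soiled)
2) do Right; now (B; A:clean, B:soiled)
3) do Suck; now (B; A:clean, B:clean)
4) do Left; now (A; A:clean, B:clean)
5) do Suck; now (A; A:clean, B:clean)

(A; A:clean, B:clean)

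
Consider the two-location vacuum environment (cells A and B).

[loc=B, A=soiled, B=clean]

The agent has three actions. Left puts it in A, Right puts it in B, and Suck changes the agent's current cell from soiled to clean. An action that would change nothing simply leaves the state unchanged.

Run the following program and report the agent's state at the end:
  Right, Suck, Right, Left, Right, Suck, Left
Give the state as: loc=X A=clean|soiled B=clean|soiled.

loc=A A=soiled B=clean

1. Right → loc=B A=soiled B=clean
2. Suck → loc=B A=soiled B=clean
3. Right → loc=B A=soiled B=clean
4. Left → loc=A A=soiled B=clean
5. Right → loc=B A=soiled B=clean
6. Suck → loc=B A=soiled B=clean
7. Left → loc=A A=soiled B=clean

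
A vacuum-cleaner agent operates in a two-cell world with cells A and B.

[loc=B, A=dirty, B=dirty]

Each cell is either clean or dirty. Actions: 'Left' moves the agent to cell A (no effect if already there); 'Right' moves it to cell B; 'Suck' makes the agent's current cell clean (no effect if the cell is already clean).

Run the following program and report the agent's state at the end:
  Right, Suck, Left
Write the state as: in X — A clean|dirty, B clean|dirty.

step 1/3 (Right): in B — A dirty, B dirty
step 2/3 (Suck): in B — A dirty, B clean
step 3/3 (Left): in A — A dirty, B clean

in A — A dirty, B clean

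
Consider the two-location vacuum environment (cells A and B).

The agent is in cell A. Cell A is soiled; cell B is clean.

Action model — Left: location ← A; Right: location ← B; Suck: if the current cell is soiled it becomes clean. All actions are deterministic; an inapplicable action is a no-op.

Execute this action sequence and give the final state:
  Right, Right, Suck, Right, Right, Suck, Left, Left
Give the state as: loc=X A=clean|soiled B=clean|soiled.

step 1/8 (Right): loc=B A=soiled B=clean
step 2/8 (Right): loc=B A=soiled B=clean
step 3/8 (Suck): loc=B A=soiled B=clean
step 4/8 (Right): loc=B A=soiled B=clean
step 5/8 (Right): loc=B A=soiled B=clean
step 6/8 (Suck): loc=B A=soiled B=clean
step 7/8 (Left): loc=A A=soiled B=clean
step 8/8 (Left): loc=A A=soiled B=clean

loc=A A=soiled B=clean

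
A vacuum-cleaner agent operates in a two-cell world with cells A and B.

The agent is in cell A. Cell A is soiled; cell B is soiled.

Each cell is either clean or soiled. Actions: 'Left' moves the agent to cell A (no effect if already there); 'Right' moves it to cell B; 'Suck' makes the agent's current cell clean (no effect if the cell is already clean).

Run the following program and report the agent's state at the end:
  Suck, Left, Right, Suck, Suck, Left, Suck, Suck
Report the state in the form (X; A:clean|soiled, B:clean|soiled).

(A; A:clean, B:clean)

1) do Suck; now (A; A:clean, B:soiled)
2) do Left; now (A; A:clean, B:soiled)
3) do Right; now (B; A:clean, B:soiled)
4) do Suck; now (B; A:clean, B:clean)
5) do Suck; now (B; A:clean, B:clean)
6) do Left; now (A; A:clean, B:clean)
7) do Suck; now (A; A:clean, B:clean)
8) do Suck; now (A; A:clean, B:clean)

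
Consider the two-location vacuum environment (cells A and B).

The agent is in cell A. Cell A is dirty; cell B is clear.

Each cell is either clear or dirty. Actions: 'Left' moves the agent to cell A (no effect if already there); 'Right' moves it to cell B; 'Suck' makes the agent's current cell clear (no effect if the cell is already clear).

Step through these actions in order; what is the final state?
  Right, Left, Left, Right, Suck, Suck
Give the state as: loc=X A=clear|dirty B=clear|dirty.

loc=B A=dirty B=clear

t=1 Right ⇒ loc=B A=dirty B=clear
t=2 Left ⇒ loc=A A=dirty B=clear
t=3 Left ⇒ loc=A A=dirty B=clear
t=4 Right ⇒ loc=B A=dirty B=clear
t=5 Suck ⇒ loc=B A=dirty B=clear
t=6 Suck ⇒ loc=B A=dirty B=clear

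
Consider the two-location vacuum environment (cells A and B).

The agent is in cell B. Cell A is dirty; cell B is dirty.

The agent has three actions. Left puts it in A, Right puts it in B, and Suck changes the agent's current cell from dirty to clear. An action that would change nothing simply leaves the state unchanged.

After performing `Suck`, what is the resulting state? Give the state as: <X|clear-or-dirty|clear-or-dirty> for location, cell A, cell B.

<B|dirty|clear>

start: <B|dirty|dirty>
step 1/1 (Suck): <B|dirty|clear>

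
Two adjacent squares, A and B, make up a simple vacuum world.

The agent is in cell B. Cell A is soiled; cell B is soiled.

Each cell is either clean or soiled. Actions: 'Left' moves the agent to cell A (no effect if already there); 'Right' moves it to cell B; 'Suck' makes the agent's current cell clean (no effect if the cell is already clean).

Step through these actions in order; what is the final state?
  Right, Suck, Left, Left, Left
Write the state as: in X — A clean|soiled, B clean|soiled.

t=1 Right ⇒ in B — A soiled, B soiled
t=2 Suck ⇒ in B — A soiled, B clean
t=3 Left ⇒ in A — A soiled, B clean
t=4 Left ⇒ in A — A soiled, B clean
t=5 Left ⇒ in A — A soiled, B clean

in A — A soiled, B clean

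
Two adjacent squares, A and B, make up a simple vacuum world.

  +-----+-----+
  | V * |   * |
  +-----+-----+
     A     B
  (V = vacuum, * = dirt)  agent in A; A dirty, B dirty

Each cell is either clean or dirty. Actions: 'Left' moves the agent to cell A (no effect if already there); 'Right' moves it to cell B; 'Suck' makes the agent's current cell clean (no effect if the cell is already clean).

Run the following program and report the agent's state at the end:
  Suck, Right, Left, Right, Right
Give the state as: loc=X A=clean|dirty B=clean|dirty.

step 1/5 (Suck): loc=A A=clean B=dirty
step 2/5 (Right): loc=B A=clean B=dirty
step 3/5 (Left): loc=A A=clean B=dirty
step 4/5 (Right): loc=B A=clean B=dirty
step 5/5 (Right): loc=B A=clean B=dirty

loc=B A=clean B=dirty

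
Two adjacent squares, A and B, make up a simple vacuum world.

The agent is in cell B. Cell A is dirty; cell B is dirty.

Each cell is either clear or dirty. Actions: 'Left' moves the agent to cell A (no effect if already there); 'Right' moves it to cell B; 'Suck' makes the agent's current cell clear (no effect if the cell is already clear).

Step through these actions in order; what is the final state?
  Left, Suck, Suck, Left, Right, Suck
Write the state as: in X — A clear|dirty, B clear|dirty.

t=1 Left ⇒ in A — A dirty, B dirty
t=2 Suck ⇒ in A — A clear, B dirty
t=3 Suck ⇒ in A — A clear, B dirty
t=4 Left ⇒ in A — A clear, B dirty
t=5 Right ⇒ in B — A clear, B dirty
t=6 Suck ⇒ in B — A clear, B clear

in B — A clear, B clear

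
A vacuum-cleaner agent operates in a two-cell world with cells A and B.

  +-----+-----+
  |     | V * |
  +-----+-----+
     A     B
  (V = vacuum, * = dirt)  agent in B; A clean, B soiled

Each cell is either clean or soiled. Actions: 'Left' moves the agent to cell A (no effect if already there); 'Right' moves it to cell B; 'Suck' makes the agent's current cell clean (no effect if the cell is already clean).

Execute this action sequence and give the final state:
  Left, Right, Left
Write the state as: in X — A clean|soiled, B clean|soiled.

in A — A clean, B soiled

[1] after Left: in A — A clean, B soiled
[2] after Right: in B — A clean, B soiled
[3] after Left: in A — A clean, B soiled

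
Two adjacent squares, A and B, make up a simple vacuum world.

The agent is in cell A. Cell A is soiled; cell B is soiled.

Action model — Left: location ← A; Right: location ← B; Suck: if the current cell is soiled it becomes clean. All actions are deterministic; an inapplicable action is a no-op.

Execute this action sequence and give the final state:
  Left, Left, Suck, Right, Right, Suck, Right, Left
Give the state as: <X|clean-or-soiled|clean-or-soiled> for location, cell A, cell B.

<A|clean|clean>

step 1/8 (Left): <A|soiled|soiled>
step 2/8 (Left): <A|soiled|soiled>
step 3/8 (Suck): <A|clean|soiled>
step 4/8 (Right): <B|clean|soiled>
step 5/8 (Right): <B|clean|soiled>
step 6/8 (Suck): <B|clean|clean>
step 7/8 (Right): <B|clean|clean>
step 8/8 (Left): <A|clean|clean>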